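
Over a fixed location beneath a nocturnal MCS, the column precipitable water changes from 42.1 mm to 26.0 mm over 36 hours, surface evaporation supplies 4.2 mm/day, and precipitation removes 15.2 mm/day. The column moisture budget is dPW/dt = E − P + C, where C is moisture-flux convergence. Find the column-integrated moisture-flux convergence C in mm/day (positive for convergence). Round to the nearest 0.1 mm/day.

dPW/dt = (26.0 − 42.1) mm / (36/24 day) = -10.733 mm/day.
C = dPW/dt − E + P = (-10.733) − 4.2 + 15.2 = 0.3 mm/day.

C ≈ 0.3 mm/day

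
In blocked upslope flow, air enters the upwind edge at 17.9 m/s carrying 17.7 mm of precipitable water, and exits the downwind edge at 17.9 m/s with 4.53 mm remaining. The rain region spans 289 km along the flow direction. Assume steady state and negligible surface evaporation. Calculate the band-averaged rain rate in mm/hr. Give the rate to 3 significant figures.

Column moisture flux per unit crosswind length is F = V × PW.
Inflow: F_in = 17.9 × 17.7 = 316.83 mm·m/s
Outflow: F_out = 17.9 × 4.53 = 81.087 mm·m/s
Steady-state rate R = (F_in − F_out)/L = (316.83 − 81.087) / 289000 m = 8.157e-04 mm/s.
R = 8.157e-04 × 3600 = 2.94 mm/hr.

R ≈ 2.94 mm/hr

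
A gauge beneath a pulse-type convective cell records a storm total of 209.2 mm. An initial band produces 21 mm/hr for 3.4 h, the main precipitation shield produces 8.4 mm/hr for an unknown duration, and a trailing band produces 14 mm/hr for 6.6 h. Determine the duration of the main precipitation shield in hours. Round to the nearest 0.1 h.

Known phases: 21 × 3.4 + 14 × 6.6 = 71.4 + 92.4 = 163.8 mm.
Remaining depth = 209.2 − 163.8 = 45.4 mm.
Duration = 45.4 / 8.4 = 5.4 h.

duration ≈ 5.4 h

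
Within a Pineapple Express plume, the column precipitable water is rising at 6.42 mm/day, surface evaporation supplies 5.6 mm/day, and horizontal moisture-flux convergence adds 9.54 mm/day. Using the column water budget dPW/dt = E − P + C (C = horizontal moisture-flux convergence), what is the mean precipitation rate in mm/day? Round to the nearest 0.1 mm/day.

dPW/dt = +6.42 mm/day.
P = E + C − dPW/dt = 5.6 + (9.54) − (+6.42) = 8.7 mm/day.

P ≈ 8.7 mm/day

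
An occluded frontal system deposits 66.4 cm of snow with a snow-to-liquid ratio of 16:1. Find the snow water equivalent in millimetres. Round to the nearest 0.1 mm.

SWE ≈ 41.5 mm

SWE = snow depth / ratio = 66.4 cm / 16 = 4.150 cm = 41.5 mm.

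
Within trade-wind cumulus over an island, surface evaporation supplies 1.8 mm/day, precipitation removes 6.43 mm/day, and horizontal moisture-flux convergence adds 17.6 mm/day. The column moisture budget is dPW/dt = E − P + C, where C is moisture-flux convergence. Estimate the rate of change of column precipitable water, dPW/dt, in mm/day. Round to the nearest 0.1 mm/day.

dPW/dt ≈ 13.0 mm/day

dPW/dt = E − P + C = 1.8 − 6.43 + (17.6) = 13.0 mm/day.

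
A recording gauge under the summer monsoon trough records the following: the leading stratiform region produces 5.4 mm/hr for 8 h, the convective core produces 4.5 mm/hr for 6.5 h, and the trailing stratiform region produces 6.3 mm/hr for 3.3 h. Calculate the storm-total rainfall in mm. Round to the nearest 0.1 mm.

Total = Σ Rᵢ Δtᵢ = 5.4 × 8 + 4.5 × 6.5 + 6.3 × 3.3
      = 43.2 + 29.25 + 20.79 = 93.2 mm.

total ≈ 93.2 mm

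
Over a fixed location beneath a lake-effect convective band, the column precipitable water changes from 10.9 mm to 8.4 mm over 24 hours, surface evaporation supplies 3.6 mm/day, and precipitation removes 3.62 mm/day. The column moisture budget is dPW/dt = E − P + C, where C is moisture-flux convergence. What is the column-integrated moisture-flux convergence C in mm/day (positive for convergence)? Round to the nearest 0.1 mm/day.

C ≈ -2.5 mm/day

dPW/dt = (8.4 − 10.9) mm / (24/24 day) = -2.500 mm/day.
C = dPW/dt − E + P = (-2.500) − 3.6 + 3.62 = -2.5 mm/day.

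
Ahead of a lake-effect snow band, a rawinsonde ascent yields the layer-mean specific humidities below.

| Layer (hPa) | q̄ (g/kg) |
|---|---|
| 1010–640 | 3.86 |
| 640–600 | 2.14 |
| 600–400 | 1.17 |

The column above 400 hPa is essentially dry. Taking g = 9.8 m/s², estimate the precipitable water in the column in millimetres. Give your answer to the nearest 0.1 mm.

Precipitable water is the column-integrated vapour mass per unit area: PW = (1/g) Σ q̄ Δp, with q in kg/kg and Δp in Pa (1 kg/m² of water = 1 mm).
Layer 1010–640 hPa: Δp = 370 hPa = 37000 Pa, q̄ = 0.00386 kg/kg → 0.00386 × 37000 / 9.8 = 14.57 mm
Layer 640–600 hPa: Δp = 40 hPa = 4000 Pa, q̄ = 0.00214 kg/kg → 0.00214 × 4000 / 9.8 = 0.87 mm
Layer 600–400 hPa: Δp = 200 hPa = 20000 Pa, q̄ = 0.00117 kg/kg → 0.00117 × 20000 / 9.8 = 2.39 mm
PW = 14.57 + 0.87 + 2.39 = 17.83 ≈ 17.8 mm.

PW ≈ 17.8 mm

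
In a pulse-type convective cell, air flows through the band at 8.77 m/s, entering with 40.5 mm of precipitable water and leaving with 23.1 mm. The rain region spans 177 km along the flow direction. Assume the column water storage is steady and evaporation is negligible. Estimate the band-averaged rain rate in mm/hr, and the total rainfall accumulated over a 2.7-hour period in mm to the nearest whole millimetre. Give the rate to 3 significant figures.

R ≈ 3.10 mm/hr; total ≈ 8 mm

Column moisture flux per unit crosswind length is F = V × PW.
Inflow: F_in = 8.77 × 40.5 = 355.185 mm·m/s
Outflow: F_out = 8.77 × 23.1 = 202.587 mm·m/s
Steady-state rate R = (F_in − F_out)/L = (355.185 − 202.587) / 177000 m = 8.621e-04 mm/s.
R = 8.621e-04 × 3600 = 3.10 mm/hr.
Over 2.7 h: total = 3.10 × 2.7 = 8.37 ≈ 8 mm.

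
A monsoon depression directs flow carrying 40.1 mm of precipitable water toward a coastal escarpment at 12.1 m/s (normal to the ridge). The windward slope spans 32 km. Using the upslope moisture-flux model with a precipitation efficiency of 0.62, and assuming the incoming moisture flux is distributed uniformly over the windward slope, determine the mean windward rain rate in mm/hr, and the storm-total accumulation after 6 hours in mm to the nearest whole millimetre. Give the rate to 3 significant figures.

R ≈ 33.8 mm/hr; total ≈ 203 mm

Incoming column moisture flux per unit ridge length: F = V × PW = 12.1 × 40.1 = 485.21 mm·m/s.
Spread over the 32 km slope with efficiency ε = 0.62: R = ε·F/W = 0.62 × 485.21 / 32000 m = 9.401e-03 mm/s.
R = 9.401e-03 × 3600 = 33.8 mm/hr.
Over 6 h: total = 33.8 × 6 = 202.8 ≈ 203 mm.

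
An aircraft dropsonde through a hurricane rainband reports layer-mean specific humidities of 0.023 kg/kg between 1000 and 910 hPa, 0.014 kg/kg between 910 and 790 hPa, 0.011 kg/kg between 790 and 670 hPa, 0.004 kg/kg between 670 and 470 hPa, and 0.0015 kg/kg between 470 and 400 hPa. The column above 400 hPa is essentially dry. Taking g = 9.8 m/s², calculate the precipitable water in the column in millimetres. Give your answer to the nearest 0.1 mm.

PW ≈ 61.0 mm

Precipitable water is the column-integrated vapour mass per unit area: PW = (1/g) Σ q̄ Δp, with q in kg/kg and Δp in Pa (1 kg/m² of water = 1 mm).
Layer 1000–910 hPa: Δp = 90 hPa = 9000 Pa, q̄ = 0.023 kg/kg → 0.023 × 9000 / 9.8 = 21.12 mm
Layer 910–790 hPa: Δp = 120 hPa = 12000 Pa, q̄ = 0.014 kg/kg → 0.014 × 12000 / 9.8 = 17.14 mm
Layer 790–670 hPa: Δp = 120 hPa = 12000 Pa, q̄ = 0.011 kg/kg → 0.011 × 12000 / 9.8 = 13.47 mm
Layer 670–470 hPa: Δp = 200 hPa = 20000 Pa, q̄ = 0.004 kg/kg → 0.004 × 20000 / 9.8 = 8.16 mm
Layer 470–400 hPa: Δp = 70 hPa = 7000 Pa, q̄ = 0.0015 kg/kg → 0.0015 × 7000 / 9.8 = 1.07 mm
PW = 21.12 + 17.14 + 13.47 + 8.16 + 1.07 = 60.96 ≈ 61.0 mm.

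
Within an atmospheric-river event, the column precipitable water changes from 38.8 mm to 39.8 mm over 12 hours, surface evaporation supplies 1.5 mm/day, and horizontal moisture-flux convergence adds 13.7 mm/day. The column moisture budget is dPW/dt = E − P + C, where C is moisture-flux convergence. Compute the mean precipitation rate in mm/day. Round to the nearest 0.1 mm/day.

P ≈ 13.2 mm/day

dPW/dt = (39.8 − 38.8) mm / (12/24 day) = +2.000 mm/day.
P = E + C − dPW/dt = 1.5 + (13.7) − (+2.000) = 13.2 mm/day.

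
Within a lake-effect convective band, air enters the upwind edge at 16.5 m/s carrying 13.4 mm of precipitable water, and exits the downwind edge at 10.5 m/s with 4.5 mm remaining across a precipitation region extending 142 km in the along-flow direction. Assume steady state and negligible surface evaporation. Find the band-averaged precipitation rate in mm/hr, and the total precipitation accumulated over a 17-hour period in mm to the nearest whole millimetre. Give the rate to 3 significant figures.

Column moisture flux per unit crosswind length is F = V × PW.
Inflow: F_in = 16.5 × 13.4 = 221.1 mm·m/s
Outflow: F_out = 10.5 × 4.5 = 47.25 mm·m/s
Steady-state rate R = (F_in − F_out)/L = (221.1 − 47.25) / 142000 m = 1.224e-03 mm/s.
R = 1.224e-03 × 3600 = 4.41 mm/hr.
Over 17 h: total = 4.41 × 17 = 74.97 ≈ 75 mm.

R ≈ 4.41 mm/hr; total ≈ 75 mm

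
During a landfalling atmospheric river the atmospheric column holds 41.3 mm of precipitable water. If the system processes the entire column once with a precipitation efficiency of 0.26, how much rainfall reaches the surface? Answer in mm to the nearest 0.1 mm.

Rainfall = ε × PW = 0.26 × 41.3 = 10.7 mm.

rainfall ≈ 10.7 mm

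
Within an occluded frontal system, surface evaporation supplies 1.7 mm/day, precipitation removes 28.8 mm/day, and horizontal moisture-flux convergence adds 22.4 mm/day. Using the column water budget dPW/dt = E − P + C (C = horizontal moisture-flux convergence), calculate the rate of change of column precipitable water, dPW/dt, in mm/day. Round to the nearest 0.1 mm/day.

dPW/dt ≈ -4.7 mm/day

dPW/dt = E − P + C = 1.7 − 28.8 + (22.4) = -4.7 mm/day.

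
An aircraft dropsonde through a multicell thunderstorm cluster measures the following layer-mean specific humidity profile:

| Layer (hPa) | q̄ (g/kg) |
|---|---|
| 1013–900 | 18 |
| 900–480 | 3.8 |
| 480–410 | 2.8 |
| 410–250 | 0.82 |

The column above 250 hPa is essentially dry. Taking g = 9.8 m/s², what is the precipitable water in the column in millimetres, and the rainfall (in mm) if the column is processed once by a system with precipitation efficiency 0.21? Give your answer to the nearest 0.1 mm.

PW ≈ 40.4 mm; rainfall ≈ 8.5 mm

Precipitable water is the column-integrated vapour mass per unit area: PW = (1/g) Σ q̄ Δp, with q in kg/kg and Δp in Pa (1 kg/m² of water = 1 mm).
Layer 1013–900 hPa: Δp = 113 hPa = 11300 Pa, q̄ = 0.018 kg/kg → 0.018 × 11300 / 9.8 = 20.76 mm
Layer 900–480 hPa: Δp = 420 hPa = 42000 Pa, q̄ = 0.0038 kg/kg → 0.0038 × 42000 / 9.8 = 16.29 mm
Layer 480–410 hPa: Δp = 70 hPa = 7000 Pa, q̄ = 0.0028 kg/kg → 0.0028 × 7000 / 9.8 = 2.00 mm
Layer 410–250 hPa: Δp = 160 hPa = 16000 Pa, q̄ = 0.00082 kg/kg → 0.00082 × 16000 / 9.8 = 1.34 mm
PW = 20.76 + 16.29 + 2.00 + 1.34 = 40.39 ≈ 40.4 mm.
Rainfall = ε × PW = 0.21 × 40.4 = 8.5 mm.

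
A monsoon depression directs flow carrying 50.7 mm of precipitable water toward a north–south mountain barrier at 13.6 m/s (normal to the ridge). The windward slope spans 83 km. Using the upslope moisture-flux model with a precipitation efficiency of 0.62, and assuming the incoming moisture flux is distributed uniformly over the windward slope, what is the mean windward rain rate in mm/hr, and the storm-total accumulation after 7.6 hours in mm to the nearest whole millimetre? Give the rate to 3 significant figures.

Incoming column moisture flux per unit ridge length: F = V × PW = 13.6 × 50.7 = 689.52 mm·m/s.
Spread over the 83 km slope with efficiency ε = 0.62: R = ε·F/W = 0.62 × 689.52 / 83000 m = 5.151e-03 mm/s.
R = 5.151e-03 × 3600 = 18.5 mm/hr.
Over 7.6 h: total = 18.5 × 7.6 = 140.6 ≈ 141 mm.

R ≈ 18.5 mm/hr; total ≈ 141 mm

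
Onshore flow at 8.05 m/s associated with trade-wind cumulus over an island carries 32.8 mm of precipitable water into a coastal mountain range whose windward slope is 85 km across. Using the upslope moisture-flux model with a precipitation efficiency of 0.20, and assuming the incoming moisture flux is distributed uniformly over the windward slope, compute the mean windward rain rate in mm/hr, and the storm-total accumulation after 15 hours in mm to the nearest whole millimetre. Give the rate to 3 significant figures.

Incoming column moisture flux per unit ridge length: F = V × PW = 8.05 × 32.8 = 264.04 mm·m/s.
Spread over the 85 km slope with efficiency ε = 0.20: R = ε·F/W = 0.20 × 264.04 / 85000 m = 6.213e-04 mm/s.
R = 6.213e-04 × 3600 = 2.24 mm/hr.
Over 15 h: total = 2.24 × 15 = 33.6 ≈ 34 mm.

R ≈ 2.24 mm/hr; total ≈ 34 mm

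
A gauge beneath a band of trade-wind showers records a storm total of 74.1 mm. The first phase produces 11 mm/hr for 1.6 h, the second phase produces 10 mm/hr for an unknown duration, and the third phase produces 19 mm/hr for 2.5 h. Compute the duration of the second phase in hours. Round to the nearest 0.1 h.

duration ≈ 0.9 h

Known phases: 11 × 1.6 + 19 × 2.5 = 17.6 + 47.5 = 65.1 mm.
Remaining depth = 74.1 − 65.1 = 9 mm.
Duration = 9 / 10 = 0.9 h.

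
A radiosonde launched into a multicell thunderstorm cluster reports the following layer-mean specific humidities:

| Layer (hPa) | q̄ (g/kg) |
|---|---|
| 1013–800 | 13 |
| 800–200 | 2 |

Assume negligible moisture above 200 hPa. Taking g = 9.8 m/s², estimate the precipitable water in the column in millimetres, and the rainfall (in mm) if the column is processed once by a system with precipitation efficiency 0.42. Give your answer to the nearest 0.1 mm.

Precipitable water is the column-integrated vapour mass per unit area: PW = (1/g) Σ q̄ Δp, with q in kg/kg and Δp in Pa (1 kg/m² of water = 1 mm).
Layer 1013–800 hPa: Δp = 213 hPa = 21300 Pa, q̄ = 0.013 kg/kg → 0.013 × 21300 / 9.8 = 28.26 mm
Layer 800–200 hPa: Δp = 600 hPa = 60000 Pa, q̄ = 0.002 kg/kg → 0.002 × 60000 / 9.8 = 12.24 mm
PW = 28.26 + 12.24 = 40.50 ≈ 40.5 mm.
Rainfall = ε × PW = 0.42 × 40.5 = 17.0 mm.

PW ≈ 40.5 mm; rainfall ≈ 17.0 mm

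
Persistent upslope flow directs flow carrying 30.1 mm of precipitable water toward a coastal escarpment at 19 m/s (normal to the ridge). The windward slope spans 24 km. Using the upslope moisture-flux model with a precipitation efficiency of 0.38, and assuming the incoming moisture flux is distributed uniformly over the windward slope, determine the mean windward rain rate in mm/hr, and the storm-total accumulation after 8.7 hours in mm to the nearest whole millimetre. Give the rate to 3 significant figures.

Incoming column moisture flux per unit ridge length: F = V × PW = 19 × 30.1 = 571.9 mm·m/s.
Spread over the 24 km slope with efficiency ε = 0.38: R = ε·F/W = 0.38 × 571.9 / 24000 m = 9.055e-03 mm/s.
R = 9.055e-03 × 3600 = 32.6 mm/hr.
Over 8.7 h: total = 32.6 × 8.7 = 283.62 ≈ 284 mm.

R ≈ 32.6 mm/hr; total ≈ 284 mm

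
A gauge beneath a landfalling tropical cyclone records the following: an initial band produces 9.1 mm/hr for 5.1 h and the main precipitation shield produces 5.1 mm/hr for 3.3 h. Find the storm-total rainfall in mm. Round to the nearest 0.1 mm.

total ≈ 63.2 mm

Total = Σ Rᵢ Δtᵢ = 9.1 × 5.1 + 5.1 × 3.3
      = 46.41 + 16.83 = 63.2 mm.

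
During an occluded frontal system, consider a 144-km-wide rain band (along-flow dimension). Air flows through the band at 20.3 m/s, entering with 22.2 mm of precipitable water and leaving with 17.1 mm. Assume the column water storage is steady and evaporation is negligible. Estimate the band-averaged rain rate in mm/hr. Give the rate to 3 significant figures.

Column moisture flux per unit crosswind length is F = V × PW.
Inflow: F_in = 20.3 × 22.2 = 450.66 mm·m/s
Outflow: F_out = 20.3 × 17.1 = 347.13 mm·m/s
Steady-state rate R = (F_in − F_out)/L = (450.66 − 347.13) / 144000 m = 7.190e-04 mm/s.
R = 7.190e-04 × 3600 = 2.59 mm/hr.

R ≈ 2.59 mm/hr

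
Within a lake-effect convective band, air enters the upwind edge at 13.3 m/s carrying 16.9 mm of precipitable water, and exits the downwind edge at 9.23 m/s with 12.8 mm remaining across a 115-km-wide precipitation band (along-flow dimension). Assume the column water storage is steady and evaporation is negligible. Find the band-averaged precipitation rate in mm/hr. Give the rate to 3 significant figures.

Column moisture flux per unit crosswind length is F = V × PW.
Inflow: F_in = 13.3 × 16.9 = 224.77 mm·m/s
Outflow: F_out = 9.23 × 12.8 = 118.144 mm·m/s
Steady-state rate R = (F_in − F_out)/L = (224.77 − 118.144) / 115000 m = 9.272e-04 mm/s.
R = 9.272e-04 × 3600 = 3.34 mm/hr.

R ≈ 3.34 mm/hr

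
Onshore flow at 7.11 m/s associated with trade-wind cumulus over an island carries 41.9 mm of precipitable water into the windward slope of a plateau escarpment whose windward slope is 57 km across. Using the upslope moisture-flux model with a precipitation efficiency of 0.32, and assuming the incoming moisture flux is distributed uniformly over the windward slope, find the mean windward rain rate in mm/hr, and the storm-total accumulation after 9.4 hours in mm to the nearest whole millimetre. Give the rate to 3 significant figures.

Incoming column moisture flux per unit ridge length: F = V × PW = 7.11 × 41.9 = 297.909 mm·m/s.
Spread over the 57 km slope with efficiency ε = 0.32: R = ε·F/W = 0.32 × 297.909 / 57000 m = 1.672e-03 mm/s.
R = 1.672e-03 × 3600 = 6.02 mm/hr.
Over 9.4 h: total = 6.02 × 9.4 = 56.588 ≈ 57 mm.

R ≈ 6.02 mm/hr; total ≈ 57 mm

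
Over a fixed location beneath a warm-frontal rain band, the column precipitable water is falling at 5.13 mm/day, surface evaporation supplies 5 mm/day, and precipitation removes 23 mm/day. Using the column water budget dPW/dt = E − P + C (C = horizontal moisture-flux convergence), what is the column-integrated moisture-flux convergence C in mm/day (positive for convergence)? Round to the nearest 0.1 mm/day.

C ≈ 12.9 mm/day

dPW/dt = -5.13 mm/day.
C = dPW/dt − E + P = (-5.13) − 5 + 23 = 12.9 mm/day.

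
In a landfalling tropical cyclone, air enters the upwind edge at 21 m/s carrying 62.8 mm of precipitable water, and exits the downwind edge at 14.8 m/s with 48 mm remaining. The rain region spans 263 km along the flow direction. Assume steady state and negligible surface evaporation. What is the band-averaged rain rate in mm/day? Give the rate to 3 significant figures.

R ≈ 200 mm/day

Column moisture flux per unit crosswind length is F = V × PW.
Inflow: F_in = 21 × 62.8 = 1318.8 mm·m/s
Outflow: F_out = 14.8 × 48 = 710.4 mm·m/s
Steady-state rate R = (F_in − F_out)/L = (1318.8 − 710.4) / 263000 m = 2.313e-03 mm/s.
R = 2.313e-03 × 3600 × 24 = 200 mm/day.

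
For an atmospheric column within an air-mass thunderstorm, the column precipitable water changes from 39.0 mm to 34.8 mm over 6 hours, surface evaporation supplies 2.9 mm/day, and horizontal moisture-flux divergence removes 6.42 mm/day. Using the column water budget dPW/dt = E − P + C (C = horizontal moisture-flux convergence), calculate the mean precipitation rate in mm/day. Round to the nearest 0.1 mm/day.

P ≈ 13.3 mm/day

dPW/dt = (34.8 − 39.0) mm / (6/24 day) = -16.800 mm/day.
P = E + C − dPW/dt = 2.9 + (-6.42) − (-16.800) = 13.3 mm/day.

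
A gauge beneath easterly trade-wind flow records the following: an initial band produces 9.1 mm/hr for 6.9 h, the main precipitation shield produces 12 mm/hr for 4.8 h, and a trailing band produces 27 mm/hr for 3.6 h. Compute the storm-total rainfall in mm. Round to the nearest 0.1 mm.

total ≈ 217.6 mm

Total = Σ Rᵢ Δtᵢ = 9.1 × 6.9 + 12 × 4.8 + 27 × 3.6
      = 62.79 + 57.6 + 97.2 = 217.6 mm.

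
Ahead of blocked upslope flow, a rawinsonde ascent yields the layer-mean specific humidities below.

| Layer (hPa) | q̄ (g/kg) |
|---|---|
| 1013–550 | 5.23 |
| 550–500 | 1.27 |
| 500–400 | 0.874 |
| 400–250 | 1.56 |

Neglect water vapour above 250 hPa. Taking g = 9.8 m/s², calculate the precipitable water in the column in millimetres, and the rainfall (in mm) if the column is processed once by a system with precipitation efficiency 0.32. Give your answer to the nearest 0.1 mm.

PW ≈ 28.6 mm; rainfall ≈ 9.2 mm

Precipitable water is the column-integrated vapour mass per unit area: PW = (1/g) Σ q̄ Δp, with q in kg/kg and Δp in Pa (1 kg/m² of water = 1 mm).
Layer 1013–550 hPa: Δp = 463 hPa = 46300 Pa, q̄ = 0.00523 kg/kg → 0.00523 × 46300 / 9.8 = 24.71 mm
Layer 550–500 hPa: Δp = 50 hPa = 5000 Pa, q̄ = 0.00127 kg/kg → 0.00127 × 5000 / 9.8 = 0.65 mm
Layer 500–400 hPa: Δp = 100 hPa = 10000 Pa, q̄ = 0.000874 kg/kg → 0.000874 × 10000 / 9.8 = 0.89 mm
Layer 400–250 hPa: Δp = 150 hPa = 15000 Pa, q̄ = 0.00156 kg/kg → 0.00156 × 15000 / 9.8 = 2.39 mm
PW = 24.71 + 0.65 + 0.89 + 2.39 = 28.64 ≈ 28.6 mm.
Rainfall = ε × PW = 0.32 × 28.6 = 9.2 mm.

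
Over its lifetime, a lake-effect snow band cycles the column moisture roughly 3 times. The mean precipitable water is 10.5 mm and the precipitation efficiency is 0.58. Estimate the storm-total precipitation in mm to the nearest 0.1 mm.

precipitation ≈ 18.3 mm

Each cycle deposits ε × PW = 0.58 × 10.5 = 6.09 mm.
Over 3 cycles: 3 × 6.09 = 18.3 mm.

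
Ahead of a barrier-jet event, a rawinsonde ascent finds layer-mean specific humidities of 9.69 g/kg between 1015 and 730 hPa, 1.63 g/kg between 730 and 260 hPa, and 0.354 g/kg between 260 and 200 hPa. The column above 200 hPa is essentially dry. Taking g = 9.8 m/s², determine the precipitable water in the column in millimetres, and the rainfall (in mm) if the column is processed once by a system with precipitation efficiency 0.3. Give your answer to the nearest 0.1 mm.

PW ≈ 36.2 mm; rainfall ≈ 10.9 mm

Precipitable water is the column-integrated vapour mass per unit area: PW = (1/g) Σ q̄ Δp, with q in kg/kg and Δp in Pa (1 kg/m² of water = 1 mm).
Layer 1015–730 hPa: Δp = 285 hPa = 28500 Pa, q̄ = 0.00969 kg/kg → 0.00969 × 28500 / 9.8 = 28.18 mm
Layer 730–260 hPa: Δp = 470 hPa = 47000 Pa, q̄ = 0.00163 kg/kg → 0.00163 × 47000 / 9.8 = 7.82 mm
Layer 260–200 hPa: Δp = 60 hPa = 6000 Pa, q̄ = 0.000354 kg/kg → 0.000354 × 6000 / 9.8 = 0.22 mm
PW = 28.18 + 7.82 + 0.22 = 36.22 ≈ 36.2 mm.
Rainfall = ε × PW = 0.3 × 36.2 = 10.9 mm.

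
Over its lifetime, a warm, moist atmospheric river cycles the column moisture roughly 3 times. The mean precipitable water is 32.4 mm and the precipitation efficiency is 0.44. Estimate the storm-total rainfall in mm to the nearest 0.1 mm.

Each cycle deposits ε × PW = 0.44 × 32.4 = 14.256 mm.
Over 3 cycles: 3 × 14.256 = 42.8 mm.

rainfall ≈ 42.8 mm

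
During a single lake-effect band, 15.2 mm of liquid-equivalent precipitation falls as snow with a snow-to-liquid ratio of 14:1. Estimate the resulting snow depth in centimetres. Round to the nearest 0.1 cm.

snow depth ≈ 21.3 cm

Snow depth = liquid × ratio = 15.2 mm × 14 = 212.8 mm = 21.3 cm.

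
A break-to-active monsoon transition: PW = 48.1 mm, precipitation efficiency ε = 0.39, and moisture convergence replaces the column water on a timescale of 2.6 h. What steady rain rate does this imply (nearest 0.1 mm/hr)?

R ≈ 7.2 mm/hr

Each overturning extracts ε × PW = 0.39 × 48.1 = 18.759 mm.
Rate = ε·PW / τ = 18.759 / 2.6 h = 7.2 mm/hr.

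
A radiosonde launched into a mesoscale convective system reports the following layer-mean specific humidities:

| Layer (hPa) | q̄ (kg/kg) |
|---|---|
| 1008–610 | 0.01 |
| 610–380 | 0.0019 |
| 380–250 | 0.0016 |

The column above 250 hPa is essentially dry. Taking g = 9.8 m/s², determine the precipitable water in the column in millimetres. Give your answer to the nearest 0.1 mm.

PW ≈ 47.2 mm

Precipitable water is the column-integrated vapour mass per unit area: PW = (1/g) Σ q̄ Δp, with q in kg/kg and Δp in Pa (1 kg/m² of water = 1 mm).
Layer 1008–610 hPa: Δp = 398 hPa = 39800 Pa, q̄ = 0.01 kg/kg → 0.01 × 39800 / 9.8 = 40.61 mm
Layer 610–380 hPa: Δp = 230 hPa = 23000 Pa, q̄ = 0.0019 kg/kg → 0.0019 × 23000 / 9.8 = 4.46 mm
Layer 380–250 hPa: Δp = 130 hPa = 13000 Pa, q̄ = 0.0016 kg/kg → 0.0016 × 13000 / 9.8 = 2.12 mm
PW = 40.61 + 4.46 + 2.12 = 47.19 ≈ 47.2 mm.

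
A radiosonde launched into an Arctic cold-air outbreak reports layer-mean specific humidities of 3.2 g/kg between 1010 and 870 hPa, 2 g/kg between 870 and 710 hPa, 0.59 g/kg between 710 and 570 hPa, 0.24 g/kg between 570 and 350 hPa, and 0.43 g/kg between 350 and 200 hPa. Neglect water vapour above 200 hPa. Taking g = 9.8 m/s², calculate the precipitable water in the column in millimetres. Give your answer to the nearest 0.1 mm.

PW ≈ 9.9 mm

Precipitable water is the column-integrated vapour mass per unit area: PW = (1/g) Σ q̄ Δp, with q in kg/kg and Δp in Pa (1 kg/m² of water = 1 mm).
Layer 1010–870 hPa: Δp = 140 hPa = 14000 Pa, q̄ = 0.0032 kg/kg → 0.0032 × 14000 / 9.8 = 4.57 mm
Layer 870–710 hPa: Δp = 160 hPa = 16000 Pa, q̄ = 0.002 kg/kg → 0.002 × 16000 / 9.8 = 3.27 mm
Layer 710–570 hPa: Δp = 140 hPa = 14000 Pa, q̄ = 0.00059 kg/kg → 0.00059 × 14000 / 9.8 = 0.84 mm
Layer 570–350 hPa: Δp = 220 hPa = 22000 Pa, q̄ = 0.00024 kg/kg → 0.00024 × 22000 / 9.8 = 0.54 mm
Layer 350–200 hPa: Δp = 150 hPa = 15000 Pa, q̄ = 0.00043 kg/kg → 0.00043 × 15000 / 9.8 = 0.66 mm
PW = 4.57 + 3.27 + 0.84 + 0.54 + 0.66 = 9.88 ≈ 9.9 mm.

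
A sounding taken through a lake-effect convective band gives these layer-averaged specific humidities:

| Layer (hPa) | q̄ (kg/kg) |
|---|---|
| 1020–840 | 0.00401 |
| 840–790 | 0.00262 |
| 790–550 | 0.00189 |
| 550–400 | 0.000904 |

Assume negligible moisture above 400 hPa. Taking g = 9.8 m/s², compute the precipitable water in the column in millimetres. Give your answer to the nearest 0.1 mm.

PW ≈ 14.7 mm

Precipitable water is the column-integrated vapour mass per unit area: PW = (1/g) Σ q̄ Δp, with q in kg/kg and Δp in Pa (1 kg/m² of water = 1 mm).
Layer 1020–840 hPa: Δp = 180 hPa = 18000 Pa, q̄ = 0.00401 kg/kg → 0.00401 × 18000 / 9.8 = 7.37 mm
Layer 840–790 hPa: Δp = 50 hPa = 5000 Pa, q̄ = 0.00262 kg/kg → 0.00262 × 5000 / 9.8 = 1.34 mm
Layer 790–550 hPa: Δp = 240 hPa = 24000 Pa, q̄ = 0.00189 kg/kg → 0.00189 × 24000 / 9.8 = 4.63 mm
Layer 550–400 hPa: Δp = 150 hPa = 15000 Pa, q̄ = 0.000904 kg/kg → 0.000904 × 15000 / 9.8 = 1.38 mm
PW = 7.37 + 1.34 + 4.63 + 1.38 = 14.72 ≈ 14.7 mm.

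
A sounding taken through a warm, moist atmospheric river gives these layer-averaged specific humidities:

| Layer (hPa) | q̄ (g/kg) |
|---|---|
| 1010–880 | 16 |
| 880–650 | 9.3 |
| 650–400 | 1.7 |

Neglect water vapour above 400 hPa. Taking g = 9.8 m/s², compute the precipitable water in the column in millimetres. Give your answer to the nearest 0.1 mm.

Precipitable water is the column-integrated vapour mass per unit area: PW = (1/g) Σ q̄ Δp, with q in kg/kg and Δp in Pa (1 kg/m² of water = 1 mm).
Layer 1010–880 hPa: Δp = 130 hPa = 13000 Pa, q̄ = 0.016 kg/kg → 0.016 × 13000 / 9.8 = 21.22 mm
Layer 880–650 hPa: Δp = 230 hPa = 23000 Pa, q̄ = 0.0093 kg/kg → 0.0093 × 23000 / 9.8 = 21.83 mm
Layer 650–400 hPa: Δp = 250 hPa = 25000 Pa, q̄ = 0.0017 kg/kg → 0.0017 × 25000 / 9.8 = 4.34 mm
PW = 21.22 + 21.83 + 4.34 = 47.39 ≈ 47.4 mm.

PW ≈ 47.4 mm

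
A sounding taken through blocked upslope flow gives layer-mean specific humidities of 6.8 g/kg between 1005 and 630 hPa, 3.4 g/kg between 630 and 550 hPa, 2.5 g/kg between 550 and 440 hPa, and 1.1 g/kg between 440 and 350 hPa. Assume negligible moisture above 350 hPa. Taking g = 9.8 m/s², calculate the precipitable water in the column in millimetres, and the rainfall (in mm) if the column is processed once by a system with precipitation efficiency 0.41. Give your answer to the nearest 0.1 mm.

PW ≈ 32.6 mm; rainfall ≈ 13.4 mm

Precipitable water is the column-integrated vapour mass per unit area: PW = (1/g) Σ q̄ Δp, with q in kg/kg and Δp in Pa (1 kg/m² of water = 1 mm).
Layer 1005–630 hPa: Δp = 375 hPa = 37500 Pa, q̄ = 0.0068 kg/kg → 0.0068 × 37500 / 9.8 = 26.02 mm
Layer 630–550 hPa: Δp = 80 hPa = 8000 Pa, q̄ = 0.0034 kg/kg → 0.0034 × 8000 / 9.8 = 2.78 mm
Layer 550–440 hPa: Δp = 110 hPa = 11000 Pa, q̄ = 0.0025 kg/kg → 0.0025 × 11000 / 9.8 = 2.81 mm
Layer 440–350 hPa: Δp = 90 hPa = 9000 Pa, q̄ = 0.0011 kg/kg → 0.0011 × 9000 / 9.8 = 1.01 mm
PW = 26.02 + 2.78 + 2.81 + 1.01 = 32.62 ≈ 32.6 mm.
Rainfall = ε × PW = 0.41 × 32.6 = 13.4 mm.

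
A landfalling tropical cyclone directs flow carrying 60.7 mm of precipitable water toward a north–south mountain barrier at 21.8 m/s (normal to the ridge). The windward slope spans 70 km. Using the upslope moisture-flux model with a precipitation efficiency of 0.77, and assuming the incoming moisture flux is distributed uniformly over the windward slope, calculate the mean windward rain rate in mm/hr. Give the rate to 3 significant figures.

Incoming column moisture flux per unit ridge length: F = V × PW = 21.8 × 60.7 = 1323.26 mm·m/s.
Spread over the 70 km slope with efficiency ε = 0.77: R = ε·F/W = 0.77 × 1323.26 / 70000 m = 1.456e-02 mm/s.
R = 1.456e-02 × 3600 = 52.4 mm/hr.

R ≈ 52.4 mm/hr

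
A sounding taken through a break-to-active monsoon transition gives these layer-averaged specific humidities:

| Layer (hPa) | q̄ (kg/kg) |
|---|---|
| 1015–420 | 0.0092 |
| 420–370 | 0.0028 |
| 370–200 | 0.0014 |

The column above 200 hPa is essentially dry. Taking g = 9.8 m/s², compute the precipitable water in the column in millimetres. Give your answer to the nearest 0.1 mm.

PW ≈ 59.7 mm

Precipitable water is the column-integrated vapour mass per unit area: PW = (1/g) Σ q̄ Δp, with q in kg/kg and Δp in Pa (1 kg/m² of water = 1 mm).
Layer 1015–420 hPa: Δp = 595 hPa = 59500 Pa, q̄ = 0.0092 kg/kg → 0.0092 × 59500 / 9.8 = 55.86 mm
Layer 420–370 hPa: Δp = 50 hPa = 5000 Pa, q̄ = 0.0028 kg/kg → 0.0028 × 5000 / 9.8 = 1.43 mm
Layer 370–200 hPa: Δp = 170 hPa = 17000 Pa, q̄ = 0.0014 kg/kg → 0.0014 × 17000 / 9.8 = 2.43 mm
PW = 55.86 + 1.43 + 2.43 = 59.72 ≈ 59.7 mm.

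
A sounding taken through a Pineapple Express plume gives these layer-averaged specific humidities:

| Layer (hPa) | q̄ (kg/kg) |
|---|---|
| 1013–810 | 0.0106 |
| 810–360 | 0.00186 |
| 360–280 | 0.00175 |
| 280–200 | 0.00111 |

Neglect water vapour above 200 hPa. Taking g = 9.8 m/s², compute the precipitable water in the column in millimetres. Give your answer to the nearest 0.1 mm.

PW ≈ 32.8 mm

Precipitable water is the column-integrated vapour mass per unit area: PW = (1/g) Σ q̄ Δp, with q in kg/kg and Δp in Pa (1 kg/m² of water = 1 mm).
Layer 1013–810 hPa: Δp = 203 hPa = 20300 Pa, q̄ = 0.0106 kg/kg → 0.0106 × 20300 / 9.8 = 21.96 mm
Layer 810–360 hPa: Δp = 450 hPa = 45000 Pa, q̄ = 0.00186 kg/kg → 0.00186 × 45000 / 9.8 = 8.54 mm
Layer 360–280 hPa: Δp = 80 hPa = 8000 Pa, q̄ = 0.00175 kg/kg → 0.00175 × 8000 / 9.8 = 1.43 mm
Layer 280–200 hPa: Δp = 80 hPa = 8000 Pa, q̄ = 0.00111 kg/kg → 0.00111 × 8000 / 9.8 = 0.91 mm
PW = 21.96 + 8.54 + 1.43 + 0.91 = 32.84 ≈ 32.8 mm.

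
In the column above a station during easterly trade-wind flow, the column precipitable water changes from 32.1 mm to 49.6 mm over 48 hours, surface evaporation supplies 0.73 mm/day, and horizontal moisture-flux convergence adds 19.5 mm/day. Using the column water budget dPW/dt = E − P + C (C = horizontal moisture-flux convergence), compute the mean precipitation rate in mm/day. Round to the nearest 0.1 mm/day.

P ≈ 11.5 mm/day

dPW/dt = (49.6 − 32.1) mm / (48/24 day) = +8.750 mm/day.
P = E + C − dPW/dt = 0.73 + (19.5) − (+8.750) = 11.5 mm/day.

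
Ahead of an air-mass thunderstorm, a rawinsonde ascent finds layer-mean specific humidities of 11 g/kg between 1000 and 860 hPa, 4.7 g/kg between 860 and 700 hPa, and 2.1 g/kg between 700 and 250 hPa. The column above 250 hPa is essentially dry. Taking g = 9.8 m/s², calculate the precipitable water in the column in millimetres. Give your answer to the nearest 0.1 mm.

Precipitable water is the column-integrated vapour mass per unit area: PW = (1/g) Σ q̄ Δp, with q in kg/kg and Δp in Pa (1 kg/m² of water = 1 mm).
Layer 1000–860 hPa: Δp = 140 hPa = 14000 Pa, q̄ = 0.011 kg/kg → 0.011 × 14000 / 9.8 = 15.71 mm
Layer 860–700 hPa: Δp = 160 hPa = 16000 Pa, q̄ = 0.0047 kg/kg → 0.0047 × 16000 / 9.8 = 7.67 mm
Layer 700–250 hPa: Δp = 450 hPa = 45000 Pa, q̄ = 0.0021 kg/kg → 0.0021 × 45000 / 9.8 = 9.64 mm
PW = 15.71 + 7.67 + 9.64 = 33.02 ≈ 33.0 mm.

PW ≈ 33.0 mm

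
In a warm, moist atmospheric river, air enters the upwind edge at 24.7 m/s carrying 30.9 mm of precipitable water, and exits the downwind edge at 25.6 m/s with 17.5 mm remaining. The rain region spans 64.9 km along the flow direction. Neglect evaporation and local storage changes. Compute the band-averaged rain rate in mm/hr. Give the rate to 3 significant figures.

Column moisture flux per unit crosswind length is F = V × PW.
Inflow: F_in = 24.7 × 30.9 = 763.23 mm·m/s
Outflow: F_out = 25.6 × 17.5 = 448 mm·m/s
Steady-state rate R = (F_in − F_out)/L = (763.23 − 448) / 64900 m = 4.857e-03 mm/s.
R = 4.857e-03 × 3600 = 17.5 mm/hr.

R ≈ 17.5 mm/hr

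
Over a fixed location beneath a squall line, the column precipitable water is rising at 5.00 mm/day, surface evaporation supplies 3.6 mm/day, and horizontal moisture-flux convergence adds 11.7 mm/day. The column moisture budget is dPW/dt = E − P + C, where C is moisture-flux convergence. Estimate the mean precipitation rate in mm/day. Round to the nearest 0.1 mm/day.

P ≈ 10.3 mm/day

dPW/dt = +5.00 mm/day.
P = E + C − dPW/dt = 3.6 + (11.7) − (+5.00) = 10.3 mm/day.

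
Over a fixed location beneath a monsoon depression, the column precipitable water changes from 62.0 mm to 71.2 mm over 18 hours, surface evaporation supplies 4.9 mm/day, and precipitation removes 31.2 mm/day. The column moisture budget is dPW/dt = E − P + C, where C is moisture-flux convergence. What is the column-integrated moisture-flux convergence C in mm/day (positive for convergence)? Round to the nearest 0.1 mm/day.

dPW/dt = (71.2 − 62.0) mm / (18/24 day) = +12.267 mm/day.
C = dPW/dt − E + P = (+12.267) − 4.9 + 31.2 = 38.6 mm/day.

C ≈ 38.6 mm/day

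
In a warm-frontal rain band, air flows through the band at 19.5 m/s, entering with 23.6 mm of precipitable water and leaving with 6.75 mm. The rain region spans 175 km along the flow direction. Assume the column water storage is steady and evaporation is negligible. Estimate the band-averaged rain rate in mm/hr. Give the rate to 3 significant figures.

R ≈ 6.76 mm/hr

Column moisture flux per unit crosswind length is F = V × PW.
Inflow: F_in = 19.5 × 23.6 = 460.2 mm·m/s
Outflow: F_out = 19.5 × 6.75 = 131.625 mm·m/s
Steady-state rate R = (F_in − F_out)/L = (460.2 − 131.625) / 175000 m = 1.878e-03 mm/s.
R = 1.878e-03 × 3600 = 6.76 mm/hr.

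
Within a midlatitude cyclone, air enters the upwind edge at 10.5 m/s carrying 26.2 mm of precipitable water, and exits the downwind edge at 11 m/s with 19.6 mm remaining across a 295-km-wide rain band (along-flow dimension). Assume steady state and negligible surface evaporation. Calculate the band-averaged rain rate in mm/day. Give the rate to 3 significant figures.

Column moisture flux per unit crosswind length is F = V × PW.
Inflow: F_in = 10.5 × 26.2 = 275.1 mm·m/s
Outflow: F_out = 11 × 19.6 = 215.6 mm·m/s
Steady-state rate R = (F_in − F_out)/L = (275.1 − 215.6) / 295000 m = 2.017e-04 mm/s.
R = 2.017e-04 × 3600 × 24 = 17.4 mm/day.

R ≈ 17.4 mm/day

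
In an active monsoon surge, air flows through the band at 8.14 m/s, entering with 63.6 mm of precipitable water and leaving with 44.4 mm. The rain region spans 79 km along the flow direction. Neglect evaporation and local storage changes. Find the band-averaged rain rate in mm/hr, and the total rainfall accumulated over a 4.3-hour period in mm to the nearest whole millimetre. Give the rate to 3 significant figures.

Column moisture flux per unit crosswind length is F = V × PW.
Inflow: F_in = 8.14 × 63.6 = 517.704 mm·m/s
Outflow: F_out = 8.14 × 44.4 = 361.416 mm·m/s
Steady-state rate R = (F_in − F_out)/L = (517.704 − 361.416) / 79000 m = 1.978e-03 mm/s.
R = 1.978e-03 × 3600 = 7.12 mm/hr.
Over 4.3 h: total = 7.12 × 4.3 = 30.616 ≈ 31 mm.

R ≈ 7.12 mm/hr; total ≈ 31 mm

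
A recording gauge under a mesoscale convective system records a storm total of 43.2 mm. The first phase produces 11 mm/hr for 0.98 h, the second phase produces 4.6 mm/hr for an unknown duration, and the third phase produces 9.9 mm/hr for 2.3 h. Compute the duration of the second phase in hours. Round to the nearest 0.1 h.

Known phases: 11 × 0.98 + 9.9 × 2.3 = 10.78 + 22.77 = 33.55 mm.
Remaining depth = 43.2 − 33.55 = 9.65 mm.
Duration = 9.65 / 4.6 = 2.1 h.

duration ≈ 2.1 h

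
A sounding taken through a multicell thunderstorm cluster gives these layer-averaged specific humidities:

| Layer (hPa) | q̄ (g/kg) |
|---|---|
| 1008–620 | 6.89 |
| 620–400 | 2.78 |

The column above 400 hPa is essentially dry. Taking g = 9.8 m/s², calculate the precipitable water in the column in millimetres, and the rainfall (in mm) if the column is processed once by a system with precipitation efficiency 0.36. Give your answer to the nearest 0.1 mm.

Precipitable water is the column-integrated vapour mass per unit area: PW = (1/g) Σ q̄ Δp, with q in kg/kg and Δp in Pa (1 kg/m² of water = 1 mm).
Layer 1008–620 hPa: Δp = 388 hPa = 38800 Pa, q̄ = 0.00689 kg/kg → 0.00689 × 38800 / 9.8 = 27.28 mm
Layer 620–400 hPa: Δp = 220 hPa = 22000 Pa, q̄ = 0.00278 kg/kg → 0.00278 × 22000 / 9.8 = 6.24 mm
PW = 27.28 + 6.24 = 33.52 ≈ 33.5 mm.
Rainfall = ε × PW = 0.36 × 33.5 = 12.1 mm.

PW ≈ 33.5 mm; rainfall ≈ 12.1 mm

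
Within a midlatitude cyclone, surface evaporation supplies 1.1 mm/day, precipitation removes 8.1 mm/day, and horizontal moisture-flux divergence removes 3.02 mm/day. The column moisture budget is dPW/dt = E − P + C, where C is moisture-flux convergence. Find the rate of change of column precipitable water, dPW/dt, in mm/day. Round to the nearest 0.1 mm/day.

dPW/dt = E − P + C = 1.1 − 8.1 + (-3.02) = -10.0 mm/day.

dPW/dt ≈ -10.0 mm/day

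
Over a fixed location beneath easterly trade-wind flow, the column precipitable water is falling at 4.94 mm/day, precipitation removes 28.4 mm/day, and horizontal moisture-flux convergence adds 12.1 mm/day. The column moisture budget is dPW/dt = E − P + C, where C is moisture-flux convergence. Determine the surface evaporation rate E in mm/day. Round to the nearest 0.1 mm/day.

E ≈ 11.4 mm/day

dPW/dt = -4.94 mm/day.
E = dPW/dt + P − C = (-4.94) + 28.4 − (12.1) = 11.4 mm/day.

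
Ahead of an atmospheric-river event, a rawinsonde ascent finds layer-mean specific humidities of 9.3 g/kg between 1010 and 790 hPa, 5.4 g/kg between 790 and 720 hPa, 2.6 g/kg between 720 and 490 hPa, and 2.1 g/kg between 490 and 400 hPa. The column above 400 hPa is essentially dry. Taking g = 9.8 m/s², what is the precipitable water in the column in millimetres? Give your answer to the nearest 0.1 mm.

PW ≈ 32.8 mm

Precipitable water is the column-integrated vapour mass per unit area: PW = (1/g) Σ q̄ Δp, with q in kg/kg and Δp in Pa (1 kg/m² of water = 1 mm).
Layer 1010–790 hPa: Δp = 220 hPa = 22000 Pa, q̄ = 0.0093 kg/kg → 0.0093 × 22000 / 9.8 = 20.88 mm
Layer 790–720 hPa: Δp = 70 hPa = 7000 Pa, q̄ = 0.0054 kg/kg → 0.0054 × 7000 / 9.8 = 3.86 mm
Layer 720–490 hPa: Δp = 230 hPa = 23000 Pa, q̄ = 0.0026 kg/kg → 0.0026 × 23000 / 9.8 = 6.10 mm
Layer 490–400 hPa: Δp = 90 hPa = 9000 Pa, q̄ = 0.0021 kg/kg → 0.0021 × 9000 / 9.8 = 1.93 mm
PW = 20.88 + 3.86 + 6.10 + 1.93 = 32.77 ≈ 32.8 mm.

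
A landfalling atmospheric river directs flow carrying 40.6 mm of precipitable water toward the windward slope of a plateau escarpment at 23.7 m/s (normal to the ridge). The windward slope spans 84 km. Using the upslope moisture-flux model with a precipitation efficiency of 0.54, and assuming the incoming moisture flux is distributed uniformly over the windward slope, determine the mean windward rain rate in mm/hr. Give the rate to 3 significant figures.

Incoming column moisture flux per unit ridge length: F = V × PW = 23.7 × 40.6 = 962.22 mm·m/s.
Spread over the 84 km slope with efficiency ε = 0.54: R = ε·F/W = 0.54 × 962.22 / 84000 m = 6.186e-03 mm/s.
R = 6.186e-03 × 3600 = 22.3 mm/hr.

R ≈ 22.3 mm/hr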